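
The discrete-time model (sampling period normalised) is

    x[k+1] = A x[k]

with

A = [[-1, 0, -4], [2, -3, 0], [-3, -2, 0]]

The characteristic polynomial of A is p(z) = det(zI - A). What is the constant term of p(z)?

Expand det(zI - A) for the 3×3 matrix.
p(z) = z^3 + 4z^2 - 9z - 52.
(Check: constant term = det(-A) = (-1)^3 det A = -52; coefficient of z^2 = -tr A = 4.)
The constant term is -52.

-52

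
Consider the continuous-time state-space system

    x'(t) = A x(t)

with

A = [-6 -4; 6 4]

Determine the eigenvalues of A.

det(sI - A) = s^2 - (tr A)s + det A, with tr A = (-6) + 4 = -2 and det A = (-6)·4 - (-4)·6 = -24 - (-24) = 0.
So p(s) = det(sI - A) = s^2 + 2s.
Factor s^2 + 2s: two numbers with sum -2 and product 0 are 0 and -2, so s^2 + 2s = s(s + 2).
Hence p(s) = s (s + 2), with roots -2, 0.
At least one eigenvalue has non-negative real part, so the system is not asymptotically stable.

-2, 0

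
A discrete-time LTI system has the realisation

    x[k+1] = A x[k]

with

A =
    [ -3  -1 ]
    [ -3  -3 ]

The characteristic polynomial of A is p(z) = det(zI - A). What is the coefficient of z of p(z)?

For a 2×2 matrix, det(zI - A) = z^2 - (tr A)z + det A.
tr A = -6, det A = 6.
So p(z) = z^2 + 6z + 6.
The coefficient of z is 6.

6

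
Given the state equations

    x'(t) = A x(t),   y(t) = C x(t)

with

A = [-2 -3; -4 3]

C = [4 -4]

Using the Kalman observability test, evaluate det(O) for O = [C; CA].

-64

CA = [[8, -24]]
Observability matrix O = [C; CA] = [[4, -4], [8, -24]]
det(O) = 4·(-24) - (-4)·8 = -96 - (-32) = -64
Since det(O) ≠ 0, rank(O) = 2 and the system is completely observable.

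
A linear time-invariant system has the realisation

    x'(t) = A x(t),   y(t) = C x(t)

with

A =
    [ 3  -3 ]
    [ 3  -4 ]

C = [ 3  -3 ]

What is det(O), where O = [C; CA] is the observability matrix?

9

CA = [[0, 3]]
Observability matrix O = [C; CA] = [[3, -3], [0, 3]]
det(O) = 3·3 - (-3)·0 = 9 - 0 = 9
Since det(O) ≠ 0, rank(O) = 2 and the system is completely observable.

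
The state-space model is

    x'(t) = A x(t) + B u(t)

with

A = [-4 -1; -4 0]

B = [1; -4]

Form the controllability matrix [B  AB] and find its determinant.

AB = [[0], [-4]]
Controllability matrix C = [B  AB] = [[1, 0], [-4, -4]]
det(C) = 1·(-4) - 0·(-4) = -4 - 0 = -4
Since det(C) ≠ 0, rank(C) = 2 and the system is completely controllable.

-4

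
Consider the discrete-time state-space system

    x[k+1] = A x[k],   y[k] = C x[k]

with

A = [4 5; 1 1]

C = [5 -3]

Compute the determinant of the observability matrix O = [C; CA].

CA = [[17, 22]]
Observability matrix O = [C; CA] = [[5, -3], [17, 22]]
det(O) = 5·22 - (-3)·17 = 110 - (-51) = 161
Since det(O) ≠ 0, rank(O) = 2 and the system is completely observable.

161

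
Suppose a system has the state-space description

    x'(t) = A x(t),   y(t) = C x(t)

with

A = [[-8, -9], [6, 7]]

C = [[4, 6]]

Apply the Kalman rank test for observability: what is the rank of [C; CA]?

1

CA = [[4, 6]]
Observability matrix O = [C; CA] = [[4, 6], [4, 6]]
Every row of O is a scalar multiple of row 1 = [4, 6] (multipliers 1, 1), so the rows span a one-dimensional space.
O ≠ 0, hence rank(O) = 1.
rank(O) = 1 < n = 2, so the pair (A, C) is not completely observable.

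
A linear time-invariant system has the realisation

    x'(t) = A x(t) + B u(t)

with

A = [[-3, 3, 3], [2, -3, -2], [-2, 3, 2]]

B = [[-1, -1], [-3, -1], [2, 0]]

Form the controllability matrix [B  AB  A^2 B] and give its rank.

AB = [[0, 0], [3, 1], [-3, -1]]
A^2B = [[0, 0], [-3, -1], [3, 1]]
Controllability matrix C = [B  AB  A^2B] = [[-1, -1, 0, 0, 0, 0], [-3, -1, 3, 1, -3, -1], [2, 0, -3, -1, 3, 1]]
The rows r1, r2, r3 of C are linearly dependent: -r1 + r2 + r3 = 0 (check each entry), so rank(C) ≤ 2.
The 2×2 minor from rows 1, 2, columns 1, 2 is (-1)·(-1) - (-1)·(-3) = 1 - 3 = -2 ≠ 0, so rank(C) = 2.
rank(C) = 2 < n = 3, so the pair (A, B) is not completely controllable.

2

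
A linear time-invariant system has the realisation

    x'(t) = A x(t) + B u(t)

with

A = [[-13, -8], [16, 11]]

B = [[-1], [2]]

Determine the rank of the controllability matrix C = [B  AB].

AB = [[-3], [6]]
Controllability matrix C = [B  AB] = [[-1, -3], [2, 6]]
Every column of C is a scalar multiple of column 1 = [-1, 2] (multipliers 1, 3), so the columns span a one-dimensional space.
C ≠ 0, hence rank(C) = 1.
rank(C) = 1 < n = 2, so the pair (A, B) is not completely controllable.

1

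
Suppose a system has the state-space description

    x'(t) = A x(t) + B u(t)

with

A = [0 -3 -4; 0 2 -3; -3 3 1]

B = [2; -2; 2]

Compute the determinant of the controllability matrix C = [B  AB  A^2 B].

3776

AB = [[-2], [-10], [-10]]
A^2B = [[70], [10], [-34]]
Controllability matrix C = [B  AB  A^2B] = [[2, -2, 70], [-2, -10, 10], [2, -10, -34]]
Expanding along the first row, det(C) = 2·((-10)·(-34) - 10·(-10)) - (-2)·((-2)·(-34) - 10·2) + 70·((-2)·(-10) - (-10)·2) = 2·440 - (-2)·48 + 70·40 = 3776
Since det(C) ≠ 0, rank(C) = 3 and the system is completely controllable.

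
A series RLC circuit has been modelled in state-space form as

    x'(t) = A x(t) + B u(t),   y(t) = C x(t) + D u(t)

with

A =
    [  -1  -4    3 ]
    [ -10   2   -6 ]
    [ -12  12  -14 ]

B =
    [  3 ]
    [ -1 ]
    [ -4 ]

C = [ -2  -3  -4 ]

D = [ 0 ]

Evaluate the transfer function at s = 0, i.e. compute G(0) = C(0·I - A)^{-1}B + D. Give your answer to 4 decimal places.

14.8333

G(0) = C(-A)^{-1}B + D = -C A^{-1} B + D.
det A = -60, so A^{-1} = (1/-60)·adj(A) = [[-11/15, 1/3, -3/10], [17/15, -5/6, 3/5], [8/5, -1, 7/10]]
A^{-1} B = [-4/3, 11/6, 3]^T
C A^{-1} B = -89/6
G(0) = D - C A^{-1} B = 0 - (-89/6) = 89/6 ≈ 14.8333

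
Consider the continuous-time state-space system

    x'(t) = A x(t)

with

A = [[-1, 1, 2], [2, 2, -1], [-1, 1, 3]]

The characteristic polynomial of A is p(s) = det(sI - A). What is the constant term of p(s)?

Expand det(sI - A) for the 3×3 matrix.
p(s) = s^3 - 4s^2 + 2s + 4.
(Check: constant term = det(-A) = (-1)^3 det A = 4; coefficient of s^2 = -tr A = -4.)
The constant term is 4.

4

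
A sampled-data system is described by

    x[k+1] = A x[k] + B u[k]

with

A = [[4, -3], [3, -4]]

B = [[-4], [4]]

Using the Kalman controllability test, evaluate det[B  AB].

224

AB = [[-28], [-28]]
Controllability matrix C = [B  AB] = [[-4, -28], [4, -28]]
det(C) = (-4)·(-28) - (-28)·4 = 112 - (-112) = 224
Since det(C) ≠ 0, rank(C) = 2 and the system is completely controllable.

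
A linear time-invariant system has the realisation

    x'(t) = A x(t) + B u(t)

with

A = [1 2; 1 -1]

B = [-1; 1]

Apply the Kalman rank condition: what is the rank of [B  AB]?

AB = [[1], [-2]]
Controllability matrix C = [B  AB] = [[-1, 1], [1, -2]]
det(C) = (-1)·(-2) - 1·1 = 2 - 1 = 1 ≠ 0, so rank(C) = 2.
rank(C) = 2 = n, so the pair (A, B) is completely controllable.

2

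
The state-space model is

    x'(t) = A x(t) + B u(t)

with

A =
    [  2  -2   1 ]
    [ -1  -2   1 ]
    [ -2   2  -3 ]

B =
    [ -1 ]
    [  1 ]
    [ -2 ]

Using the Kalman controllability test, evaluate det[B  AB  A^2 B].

284

AB = [[-6], [-3], [10]]
A^2B = [[4], [22], [-24]]
Controllability matrix C = [B  AB  A^2B] = [[-1, -6, 4], [1, -3, 22], [-2, 10, -24]]
Expanding along the first row, det(C) = (-1)·((-3)·(-24) - 22·10) - (-6)·(1·(-24) - 22·(-2)) + 4·(1·10 - (-3)·(-2)) = (-1)·(-148) - (-6)·20 + 4·4 = 284
Since det(C) ≠ 0, rank(C) = 3 and the system is completely controllable.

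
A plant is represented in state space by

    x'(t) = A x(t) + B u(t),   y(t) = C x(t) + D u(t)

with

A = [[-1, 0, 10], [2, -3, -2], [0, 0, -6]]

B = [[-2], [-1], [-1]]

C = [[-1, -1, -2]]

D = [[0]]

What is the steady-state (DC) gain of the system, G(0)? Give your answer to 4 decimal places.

G(0) = C(-A)^{-1}B + D = -C A^{-1} B + D.
det A = -18, so A^{-1} = (1/-18)·adj(A) = [[-1, 0, -5/3], [-2/3, -1/3, -1], [0, 0, -1/6]]
A^{-1} B = [11/3, 8/3, 1/6]^T
C A^{-1} B = -20/3
G(0) = D - C A^{-1} B = 0 - (-20/3) = 20/3 ≈ 6.6667

6.6667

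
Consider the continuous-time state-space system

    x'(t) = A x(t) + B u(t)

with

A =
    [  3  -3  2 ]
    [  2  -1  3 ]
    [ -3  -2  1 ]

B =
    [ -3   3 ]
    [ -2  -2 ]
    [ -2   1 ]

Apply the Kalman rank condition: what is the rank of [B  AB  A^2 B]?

3

AB = [[-7, 17], [-10, 11], [11, -4]]
A^2B = [[31, 10], [29, 11], [52, -77]]
Controllability matrix C = [B  AB  A^2B] = [[-3, 3, -7, 17, 31, 10], [-2, -2, -10, 11, 29, 11], [-2, 1, 11, -4, 52, -77]]
Take the 3×3 submatrix of C formed by columns 1, 2, 3: [[-3, 3, -7], [-2, -2, -10], [-2, 1, 11]]. Its determinant is (-3)·((-2)·11 - (-10)·1) - 3·((-2)·11 - (-10)·(-2)) + (-7)·((-2)·1 - (-2)·(-2)) = (-3)·(-12) - 3·(-42) + (-7)·(-6) = 204 ≠ 0.
So rank(C) ≥ 3; since C has 3 rows, rank(C) = 3.
rank(C) = 3 = n, so the pair (A, B) is completely controllable.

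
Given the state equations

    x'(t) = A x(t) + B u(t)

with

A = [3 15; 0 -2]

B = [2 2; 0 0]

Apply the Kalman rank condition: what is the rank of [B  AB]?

AB = [[6, 6], [0, 0]]
Controllability matrix C = [B  AB] = [[2, 2, 6, 6], [0, 0, 0, 0]]
Every column of C is a scalar multiple of column 1 = [2, 0] (multipliers 1, 1, 3, 3), so the columns span a one-dimensional space.
C ≠ 0, hence rank(C) = 1.
rank(C) = 1 < n = 2, so the pair (A, B) is not completely controllable.

1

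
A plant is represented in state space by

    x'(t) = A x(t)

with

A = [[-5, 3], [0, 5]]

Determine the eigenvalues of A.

-5, 5

det(sI - A) = s^2 - (tr A)s + det A, with tr A = (-5) + 5 = 0 and det A = (-5)·5 - 3·0 = -25 - 0 = -25.
So p(s) = det(sI - A) = s^2 - 25.
Factor s^2 - 25: two numbers with sum 0 and product -25 are 5 and -5, so s^2 - 25 = (s - 5)(s + 5).
Hence p(s) = (s - 5) (s + 5), with roots -5, 5.
At least one eigenvalue has non-negative real part, so the system is not asymptotically stable.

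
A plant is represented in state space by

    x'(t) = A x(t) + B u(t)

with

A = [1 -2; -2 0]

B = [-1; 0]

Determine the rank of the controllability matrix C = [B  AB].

AB = [[-1], [2]]
Controllability matrix C = [B  AB] = [[-1, -1], [0, 2]]
det(C) = (-1)·2 - (-1)·0 = -2 - 0 = -2 ≠ 0, so rank(C) = 2.
rank(C) = 2 = n, so the pair (A, B) is completely controllable.

2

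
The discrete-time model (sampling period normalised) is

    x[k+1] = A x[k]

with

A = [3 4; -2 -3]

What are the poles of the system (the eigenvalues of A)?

det(zI - A) = z^2 - (tr A)z + det A, with tr A = 3 + (-3) = 0 and det A = 3·(-3) - 4·(-2) = -9 - (-8) = -1.
So p(z) = det(zI - A) = z^2 - 1.
Factor z^2 - 1: two numbers with sum 0 and product -1 are 1 and -1, so z^2 - 1 = (z - 1)(z + 1).
Hence p(z) = (z - 1) (z + 1), with roots -1, 1.

-1, 1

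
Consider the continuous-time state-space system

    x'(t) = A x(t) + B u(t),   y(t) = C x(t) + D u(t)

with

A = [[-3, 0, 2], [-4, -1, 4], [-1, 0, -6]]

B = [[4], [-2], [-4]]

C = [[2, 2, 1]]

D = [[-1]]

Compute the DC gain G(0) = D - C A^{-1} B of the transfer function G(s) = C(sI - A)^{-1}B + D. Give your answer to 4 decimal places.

G(0) = C(-A)^{-1}B + D = -C A^{-1} B + D.
det A = -20, so A^{-1} = (1/-20)·adj(A) = [[-3/10, 0, -1/10], [7/5, -1, -1/5], [1/20, 0, -3/20]]
A^{-1} B = [-4/5, 42/5, 4/5]^T
C A^{-1} B = 16
G(0) = D - C A^{-1} B = -1 - (16) = -17

-17.0000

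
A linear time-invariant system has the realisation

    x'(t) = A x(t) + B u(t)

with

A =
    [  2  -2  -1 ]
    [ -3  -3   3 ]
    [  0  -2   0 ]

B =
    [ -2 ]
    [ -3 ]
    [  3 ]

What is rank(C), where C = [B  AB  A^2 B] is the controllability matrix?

AB = [[-1], [24], [6]]
A^2B = [[-56], [-51], [-48]]
Controllability matrix C = [B  AB  A^2B] = [[-2, -1, -56], [-3, 24, -51], [3, 6, -48]]
det(C) = (-2)·(24·(-48) - (-51)·6) - (-1)·((-3)·(-48) - (-51)·3) + (-56)·((-3)·6 - 24·3) = (-2)·(-846) - (-1)·297 + (-56)·(-90) = 7029 ≠ 0, so rank(C) = 3.
rank(C) = 3 = n, so the pair (A, B) is completely controllable.

3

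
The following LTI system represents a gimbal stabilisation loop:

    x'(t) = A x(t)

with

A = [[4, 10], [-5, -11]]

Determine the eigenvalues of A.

-6, -1

det(sI - A) = s^2 - (tr A)s + det A, with tr A = 4 + (-11) = -7 and det A = 4·(-11) - 10·(-5) = -44 - (-50) = 6.
So p(s) = det(sI - A) = s^2 + 7s + 6.
Factor s^2 + 7s + 6: two numbers with sum -7 and product 6 are -1 and -6, so s^2 + 7s + 6 = (s + 1)(s + 6).
Hence p(s) = (s + 1) (s + 6), with roots -6, -1.
All eigenvalues have negative real part, so the system is asymptotically stable.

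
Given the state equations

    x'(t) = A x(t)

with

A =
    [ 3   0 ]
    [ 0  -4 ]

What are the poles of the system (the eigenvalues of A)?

det(sI - A) = s^2 - (tr A)s + det A, with tr A = 3 + (-4) = -1 and det A = 3·(-4) - 0·0 = -12 - 0 = -12.
So p(s) = det(sI - A) = s^2 + s - 12.
Factor s^2 + s - 12: two numbers with sum -1 and product -12 are 3 and -4, so s^2 + s - 12 = (s - 3)(s + 4).
Hence p(s) = (s - 3) (s + 4), with roots -4, 3.
At least one eigenvalue has non-negative real part, so the system is not asymptotically stable.

-4, 3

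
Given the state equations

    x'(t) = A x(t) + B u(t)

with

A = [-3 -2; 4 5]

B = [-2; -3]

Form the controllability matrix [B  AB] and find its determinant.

82

AB = [[12], [-23]]
Controllability matrix C = [B  AB] = [[-2, 12], [-3, -23]]
det(C) = (-2)·(-23) - 12·(-3) = 46 - (-36) = 82
Since det(C) ≠ 0, rank(C) = 2 and the system is completely controllable.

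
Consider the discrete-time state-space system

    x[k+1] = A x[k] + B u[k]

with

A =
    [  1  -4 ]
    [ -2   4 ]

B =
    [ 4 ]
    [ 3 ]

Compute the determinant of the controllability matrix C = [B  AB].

40

AB = [[-8], [4]]
Controllability matrix C = [B  AB] = [[4, -8], [3, 4]]
det(C) = 4·4 - (-8)·3 = 16 - (-24) = 40
Since det(C) ≠ 0, rank(C) = 2 and the system is completely controllable.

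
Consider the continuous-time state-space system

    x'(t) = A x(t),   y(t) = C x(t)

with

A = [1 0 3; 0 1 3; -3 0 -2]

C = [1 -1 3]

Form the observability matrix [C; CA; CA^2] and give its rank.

3

CA = [[-8, -1, -6]]
CA^2 = [[10, -1, -15]]
Observability matrix O = [C; CA; CA^2] = [[1, -1, 3], [-8, -1, -6], [10, -1, -15]]
det(O) = 1·((-1)·(-15) - (-6)·(-1)) - (-1)·((-8)·(-15) - (-6)·10) + 3·((-8)·(-1) - (-1)·10) = 1·9 - (-1)·180 + 3·18 = 243 ≠ 0, so rank(O) = 3.
rank(O) = 3 = n, so the pair (A, C) is completely observable.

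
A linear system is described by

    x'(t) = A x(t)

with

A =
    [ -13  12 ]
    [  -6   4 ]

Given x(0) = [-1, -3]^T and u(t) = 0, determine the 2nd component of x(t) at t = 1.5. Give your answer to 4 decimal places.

-0.0421

det(sI - A) = s^2 - (tr A)s + det A, with tr A = (-13) + 4 = -9 and det A = (-13)·4 - 12·(-6) = -52 - (-72) = 20.
So p(s) = det(sI - A) = s^2 + 9s + 20.
Factor s^2 + 9s + 20: two numbers with sum -9 and product 20 are -4 and -5, so s^2 + 9s + 20 = (s + 4)(s + 5).
Hence p(s) = (s + 4) (s + 5), with roots -5, -4.
The eigenvalues -5, -4 are distinct and real, so A is diagonalisable and x(t) = e^{At} x(0) = V diag(e^{λ_i t}) V^{-1} x(0), where the columns of V are the eigenvectors.
λ = -5: A - (-5)I = [[-8, 12], [-6, 9]]. Row 1 gives (-8)·v1 + 12·v2 = 0, so take v_1 = [-3, -2]^T.
λ = -4: A - (-4)I = [[-9, 12], [-6, 8]]. Row 1 gives (-9)·v1 + 12·v2 = 0, so take v_2 = [4, 3]^T.
V = [v_1 v_2] = [[-3, 4], [-2, 3]] has det V = -1, so V^{-1} = adj(V)/det V = [[-3, 4], [-2, 3]].
Modal coordinates z(0) = V^{-1} x(0): (-3)·(-1) + 4·(-3) = -9; (-2)·(-1) + 3·(-3) = -7; so z(0) = [-9, -7]^T.
x_2(t) = Σ_i (v_i)_2 · z_i(0) · e^{λ_i t} (row 2 of V times the modal terms).
x_2(1.5) = (-2)·(-9)·e^{-5·1.5} + 3·(-7)·e^{-4·1.5} = 18·0.000553 + (-21)·0.002479 = -0.0421.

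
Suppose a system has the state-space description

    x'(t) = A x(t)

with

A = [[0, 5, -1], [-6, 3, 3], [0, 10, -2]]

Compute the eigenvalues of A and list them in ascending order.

-2, 0, 3

det(sI - A) = s^3 - (tr A)s^2 + (M11 + M22 + M33)s - det A, where Mii is the 2×2 principal minor of A obtained by deleting row i and column i.
tr A = 0 + 3 + (-2) = 1; M11 = 3·(-2) - 3·10 = -6 - 30 = -36; M22 = 0·(-2) - (-1)·0 = 0 - 0 = 0; M33 = 0·3 - 5·(-6) = 0 - (-30) = 30; sum of minors = -6.
det A = 0·(3·(-2) - 3·10) - 5·((-6)·(-2) - 3·0) + (-1)·((-6)·10 - 3·0) = 0·(-36) - 5·12 + (-1)·(-60) = 0.
So p(s) = det(sI - A) = s^3 - s^2 - 6s.
The constant term is 0, so p(s) = s(s^2 - s - 6).
Factor s^2 - s - 6: two numbers with sum 1 and product -6 are 3 and -2, so s^2 - s - 6 = (s - 3)(s + 2).
Hence p(s) = s (s - 3) (s + 2), with roots -2, 0, 3.
At least one eigenvalue has non-negative real part, so the system is not asymptotically stable.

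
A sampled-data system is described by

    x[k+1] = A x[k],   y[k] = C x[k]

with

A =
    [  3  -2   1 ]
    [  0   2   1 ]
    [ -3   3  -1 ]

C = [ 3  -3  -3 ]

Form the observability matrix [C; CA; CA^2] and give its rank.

CA = [[18, -21, 3]]
CA^2 = [[45, -69, -6]]
Observability matrix O = [C; CA; CA^2] = [[3, -3, -3], [18, -21, 3], [45, -69, -6]]
det(O) = 3·((-21)·(-6) - 3·(-69)) - (-3)·(18·(-6) - 3·45) + (-3)·(18·(-69) - (-21)·45) = 3·333 - (-3)·(-243) + (-3)·(-297) = 1161 ≠ 0, so rank(O) = 3.
rank(O) = 3 = n, so the pair (A, C) is completely observable.

3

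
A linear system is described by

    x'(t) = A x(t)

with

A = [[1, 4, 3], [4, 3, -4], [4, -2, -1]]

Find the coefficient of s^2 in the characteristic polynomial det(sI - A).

Expand det(sI - A) for the 3×3 matrix.
p(s) = s^3 - 3s^2 - 37s + 119.
(Check: constant term = det(-A) = (-1)^3 det A = 119; coefficient of s^2 = -tr A = -3.)
The coefficient of s^2 is -3.

-3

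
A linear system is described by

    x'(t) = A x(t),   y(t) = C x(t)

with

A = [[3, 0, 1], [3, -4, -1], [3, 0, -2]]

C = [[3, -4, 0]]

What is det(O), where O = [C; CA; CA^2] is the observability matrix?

-1524

CA = [[-3, 16, 7]]
CA^2 = [[60, -64, -33]]
Observability matrix O = [C; CA; CA^2] = [[3, -4, 0], [-3, 16, 7], [60, -64, -33]]
Expanding along the first row, det(O) = 3·(16·(-33) - 7·(-64)) - (-4)·((-3)·(-33) - 7·60) + 0·((-3)·(-64) - 16·60) = 3·(-80) - (-4)·(-321) + 0·(-768) = -1524
Since det(O) ≠ 0, rank(O) = 3 and the system is completely observable.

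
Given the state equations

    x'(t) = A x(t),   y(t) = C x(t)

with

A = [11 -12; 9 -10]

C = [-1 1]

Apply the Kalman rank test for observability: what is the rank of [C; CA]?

1

CA = [[-2, 2]]
Observability matrix O = [C; CA] = [[-1, 1], [-2, 2]]
Every row of O is a scalar multiple of row 1 = [-1, 1] (multipliers 1, 2), so the rows span a one-dimensional space.
O ≠ 0, hence rank(O) = 1.
rank(O) = 1 < n = 2, so the pair (A, C) is not completely observable.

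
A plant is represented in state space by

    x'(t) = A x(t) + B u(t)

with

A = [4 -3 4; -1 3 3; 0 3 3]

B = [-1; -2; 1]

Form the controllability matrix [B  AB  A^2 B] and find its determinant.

-129

AB = [[6], [-2], [-3]]
A^2B = [[18], [-21], [-15]]
Controllability matrix C = [B  AB  A^2B] = [[-1, 6, 18], [-2, -2, -21], [1, -3, -15]]
Expanding along the first row, det(C) = (-1)·((-2)·(-15) - (-21)·(-3)) - 6·((-2)·(-15) - (-21)·1) + 18·((-2)·(-3) - (-2)·1) = (-1)·(-33) - 6·51 + 18·8 = -129
Since det(C) ≠ 0, rank(C) = 3 and the system is completely controllable.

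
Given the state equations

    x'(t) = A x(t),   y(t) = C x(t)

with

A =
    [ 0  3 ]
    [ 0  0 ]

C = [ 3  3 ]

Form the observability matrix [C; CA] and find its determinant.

CA = [[0, 9]]
Observability matrix O = [C; CA] = [[3, 3], [0, 9]]
det(O) = 3·9 - 3·0 = 27 - 0 = 27
Since det(O) ≠ 0, rank(O) = 2 and the system is completely observable.

27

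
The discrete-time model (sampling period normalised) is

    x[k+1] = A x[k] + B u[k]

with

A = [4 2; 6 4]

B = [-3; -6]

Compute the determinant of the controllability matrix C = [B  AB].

AB = [[-24], [-42]]
Controllability matrix C = [B  AB] = [[-3, -24], [-6, -42]]
det(C) = (-3)·(-42) - (-24)·(-6) = 126 - 144 = -18
Since det(C) ≠ 0, rank(C) = 2 and the system is completely controllable.

-18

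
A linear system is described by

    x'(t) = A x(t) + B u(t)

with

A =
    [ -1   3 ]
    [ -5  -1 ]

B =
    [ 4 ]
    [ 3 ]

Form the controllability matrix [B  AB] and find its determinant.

-107

AB = [[5], [-23]]
Controllability matrix C = [B  AB] = [[4, 5], [3, -23]]
det(C) = 4·(-23) - 5·3 = -92 - 15 = -107
Since det(C) ≠ 0, rank(C) = 2 and the system is completely controllable.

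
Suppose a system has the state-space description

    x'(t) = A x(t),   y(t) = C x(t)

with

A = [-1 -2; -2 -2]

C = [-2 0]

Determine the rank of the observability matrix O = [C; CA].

2

CA = [[2, 4]]
Observability matrix O = [C; CA] = [[-2, 0], [2, 4]]
det(O) = (-2)·4 - 0·2 = -8 - 0 = -8 ≠ 0, so rank(O) = 2.
rank(O) = 2 = n, so the pair (A, C) is completely observable.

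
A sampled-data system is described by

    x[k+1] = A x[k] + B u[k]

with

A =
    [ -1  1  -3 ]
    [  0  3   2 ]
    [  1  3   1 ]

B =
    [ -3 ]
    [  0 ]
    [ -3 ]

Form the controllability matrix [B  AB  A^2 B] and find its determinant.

AB = [[12], [-6], [-6]]
A^2B = [[0], [-30], [-12]]
Controllability matrix C = [B  AB  A^2B] = [[-3, 12, 0], [0, -6, -30], [-3, -6, -12]]
Expanding along the first row, det(C) = (-3)·((-6)·(-12) - (-30)·(-6)) - 12·(0·(-12) - (-30)·(-3)) + 0·(0·(-6) - (-6)·(-3)) = (-3)·(-108) - 12·(-90) + 0·(-18) = 1404
Since det(C) ≠ 0, rank(C) = 3 and the system is completely controllable.

1404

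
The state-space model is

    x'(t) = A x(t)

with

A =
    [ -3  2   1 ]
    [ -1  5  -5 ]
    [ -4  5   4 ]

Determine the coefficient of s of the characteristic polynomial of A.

24

Expand det(sI - A) for the 3×3 matrix.
p(s) = s^3 - 6s^2 + 24s + 72.
(Check: constant term = det(-A) = (-1)^3 det A = 72; coefficient of s^2 = -tr A = -6.)
The coefficient of s is 24.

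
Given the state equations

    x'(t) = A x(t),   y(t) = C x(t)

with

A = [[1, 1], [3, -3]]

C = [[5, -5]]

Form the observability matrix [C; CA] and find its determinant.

CA = [[-10, 20]]
Observability matrix O = [C; CA] = [[5, -5], [-10, 20]]
det(O) = 5·20 - (-5)·(-10) = 100 - 50 = 50
Since det(O) ≠ 0, rank(O) = 2 and the system is completely observable.

50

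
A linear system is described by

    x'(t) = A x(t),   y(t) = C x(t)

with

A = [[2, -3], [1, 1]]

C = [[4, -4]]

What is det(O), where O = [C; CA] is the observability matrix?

CA = [[4, -16]]
Observability matrix O = [C; CA] = [[4, -4], [4, -16]]
det(O) = 4·(-16) - (-4)·4 = -64 - (-16) = -48
Since det(O) ≠ 0, rank(O) = 2 and the system is completely observable.

-48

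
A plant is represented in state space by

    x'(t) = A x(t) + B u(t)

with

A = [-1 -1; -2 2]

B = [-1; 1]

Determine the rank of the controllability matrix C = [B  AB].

AB = [[0], [4]]
Controllability matrix C = [B  AB] = [[-1, 0], [1, 4]]
det(C) = (-1)·4 - 0·1 = -4 - 0 = -4 ≠ 0, so rank(C) = 2.
rank(C) = 2 = n, so the pair (A, B) is completely controllable.

2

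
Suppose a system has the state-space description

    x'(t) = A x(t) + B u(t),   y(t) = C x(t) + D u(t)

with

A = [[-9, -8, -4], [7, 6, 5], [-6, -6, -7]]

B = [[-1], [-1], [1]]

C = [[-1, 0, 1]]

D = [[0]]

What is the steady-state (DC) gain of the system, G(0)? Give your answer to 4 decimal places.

-0.7000

G(0) = C(-A)^{-1}B + D = -C A^{-1} B + D.
det A = -20, so A^{-1} = (1/-20)·adj(A) = [[3/5, 8/5, 4/5], [-19/20, -39/20, -17/20], [3/10, 3/10, -1/10]]
A^{-1} B = [-7/5, 41/20, -7/10]^T
C A^{-1} B = 7/10
G(0) = D - C A^{-1} B = 0 - (7/10) = -7/10 ≈ -0.7000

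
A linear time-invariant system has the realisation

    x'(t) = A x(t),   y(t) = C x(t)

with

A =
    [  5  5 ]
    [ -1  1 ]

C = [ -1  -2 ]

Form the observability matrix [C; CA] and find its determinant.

CA = [[-3, -7]]
Observability matrix O = [C; CA] = [[-1, -2], [-3, -7]]
det(O) = (-1)·(-7) - (-2)·(-3) = 7 - 6 = 1
Since det(O) ≠ 0, rank(O) = 2 and the system is completely observable.

1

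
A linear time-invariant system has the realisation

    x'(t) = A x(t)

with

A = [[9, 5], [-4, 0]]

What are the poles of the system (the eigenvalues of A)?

4, 5

det(sI - A) = s^2 - (tr A)s + det A, with tr A = 9 + 0 = 9 and det A = 9·0 - 5·(-4) = 0 - (-20) = 20.
So p(s) = det(sI - A) = s^2 - 9s + 20.
Factor s^2 - 9s + 20: two numbers with sum 9 and product 20 are 5 and 4, so s^2 - 9s + 20 = (s - 5)(s - 4).
Hence p(s) = (s - 5) (s - 4), with roots 4, 5.
At least one eigenvalue has non-negative real part, so the system is not asymptotically stable.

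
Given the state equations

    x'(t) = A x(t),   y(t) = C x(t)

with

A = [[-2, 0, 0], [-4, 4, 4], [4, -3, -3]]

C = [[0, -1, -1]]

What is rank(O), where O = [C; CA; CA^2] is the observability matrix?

CA = [[0, -1, -1]]
CA^2 = [[0, -1, -1]]
Observability matrix O = [C; CA; CA^2] = [[0, -1, -1], [0, -1, -1], [0, -1, -1]]
Every row of O is a scalar multiple of row 1 = [0, -1, -1] (multipliers 1, 1, 1), so the rows span a one-dimensional space.
O ≠ 0, hence rank(O) = 1.
rank(O) = 1 < n = 3, so the pair (A, C) is not completely observable.

1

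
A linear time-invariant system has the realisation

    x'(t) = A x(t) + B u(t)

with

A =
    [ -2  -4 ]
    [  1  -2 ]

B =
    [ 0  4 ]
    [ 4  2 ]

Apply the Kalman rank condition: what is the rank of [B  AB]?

AB = [[-16, -16], [-8, 0]]
Controllability matrix C = [B  AB] = [[0, 4, -16, -16], [4, 2, -8, 0]]
Take the 2×2 submatrix of C formed by columns 1, 2: [[0, 4], [4, 2]]. Its determinant is 0·2 - 4·4 = 0 - 16 = -16 ≠ 0.
So rank(C) ≥ 2; since C has 2 rows, rank(C) = 2.
rank(C) = 2 = n, so the pair (A, B) is completely controllable.

2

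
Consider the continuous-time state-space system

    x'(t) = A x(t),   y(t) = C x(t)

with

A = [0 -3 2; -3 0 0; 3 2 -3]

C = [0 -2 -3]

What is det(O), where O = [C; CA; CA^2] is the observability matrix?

-1179

CA = [[-3, -6, 9]]
CA^2 = [[45, 27, -33]]
Observability matrix O = [C; CA; CA^2] = [[0, -2, -3], [-3, -6, 9], [45, 27, -33]]
Expanding along the first row, det(O) = 0·((-6)·(-33) - 9·27) - (-2)·((-3)·(-33) - 9·45) + (-3)·((-3)·27 - (-6)·45) = 0·(-45) - (-2)·(-306) + (-3)·189 = -1179
Since det(O) ≠ 0, rank(O) = 3 and the system is completely observable.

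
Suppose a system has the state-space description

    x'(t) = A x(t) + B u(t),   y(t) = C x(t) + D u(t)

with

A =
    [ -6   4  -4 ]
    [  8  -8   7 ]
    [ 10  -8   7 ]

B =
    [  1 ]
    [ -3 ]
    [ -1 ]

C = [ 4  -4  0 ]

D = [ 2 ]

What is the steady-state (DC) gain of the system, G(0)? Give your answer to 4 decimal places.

G(0) = C(-A)^{-1}B + D = -C A^{-1} B + D.
det A = -8, so A^{-1} = (1/-8)·adj(A) = [[0, -1/2, 1/2], [-7/4, 1/4, -5/4], [-2, 1, -2]]
A^{-1} B = [1, -5/4, -3]^T
C A^{-1} B = 9
G(0) = D - C A^{-1} B = 2 - (9) = -7

-7.0000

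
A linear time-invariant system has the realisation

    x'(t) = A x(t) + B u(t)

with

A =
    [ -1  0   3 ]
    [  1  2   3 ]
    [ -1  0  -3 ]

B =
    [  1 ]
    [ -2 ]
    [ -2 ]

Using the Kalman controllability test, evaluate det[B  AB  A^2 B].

-522

AB = [[-7], [-9], [5]]
A^2B = [[22], [-10], [-8]]
Controllability matrix C = [B  AB  A^2B] = [[1, -7, 22], [-2, -9, -10], [-2, 5, -8]]
Expanding along the first row, det(C) = 1·((-9)·(-8) - (-10)·5) - (-7)·((-2)·(-8) - (-10)·(-2)) + 22·((-2)·5 - (-9)·(-2)) = 1·122 - (-7)·(-4) + 22·(-28) = -522
Since det(C) ≠ 0, rank(C) = 3 and the system is completely controllable.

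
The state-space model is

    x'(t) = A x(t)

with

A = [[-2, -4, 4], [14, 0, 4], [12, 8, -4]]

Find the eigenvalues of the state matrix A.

-6, -4, 4

det(sI - A) = s^3 - (tr A)s^2 + (M11 + M22 + M33)s - det A, where Mii is the 2×2 principal minor of A obtained by deleting row i and column i.
tr A = (-2) + 0 + (-4) = -6; M11 = 0·(-4) - 4·8 = 0 - 32 = -32; M22 = (-2)·(-4) - 4·12 = 8 - 48 = -40; M33 = (-2)·0 - (-4)·14 = 0 - (-56) = 56; sum of minors = -16.
det A = (-2)·(0·(-4) - 4·8) - (-4)·(14·(-4) - 4·12) + 4·(14·8 - 0·12) = (-2)·(-32) - (-4)·(-104) + 4·112 = 96.
So p(s) = det(sI - A) = s^3 + 6s^2 - 16s - 96.
Rational-root test: any integer root divides -96. Testing small divisors, s = -4 works: p(-4) = -64 + 96 + 64 + (-96) = 0, so (s + 4) is a factor.
Dividing, p(s) = (s + 4)(s^2 + 2s - 24).
Factor s^2 + 2s - 24: two numbers with sum -2 and product -24 are 4 and -6, so s^2 + 2s - 24 = (s - 4)(s + 6).
Hence p(s) = (s - 4) (s + 4) (s + 6), with roots -6, -4, 4.
At least one eigenvalue has non-negative real part, so the system is not asymptotically stable.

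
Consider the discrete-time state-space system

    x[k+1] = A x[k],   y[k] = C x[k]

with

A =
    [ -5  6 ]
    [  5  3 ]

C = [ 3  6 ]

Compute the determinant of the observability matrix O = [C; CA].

18

CA = [[15, 36]]
Observability matrix O = [C; CA] = [[3, 6], [15, 36]]
det(O) = 3·36 - 6·15 = 108 - 90 = 18
Since det(O) ≠ 0, rank(O) = 2 and the system is completely observable.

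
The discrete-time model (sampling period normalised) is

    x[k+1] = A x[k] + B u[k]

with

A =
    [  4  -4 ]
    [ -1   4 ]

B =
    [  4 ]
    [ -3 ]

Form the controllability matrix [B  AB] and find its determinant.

AB = [[28], [-16]]
Controllability matrix C = [B  AB] = [[4, 28], [-3, -16]]
det(C) = 4·(-16) - 28·(-3) = -64 - (-84) = 20
Since det(C) ≠ 0, rank(C) = 2 and the system is completely controllable.

20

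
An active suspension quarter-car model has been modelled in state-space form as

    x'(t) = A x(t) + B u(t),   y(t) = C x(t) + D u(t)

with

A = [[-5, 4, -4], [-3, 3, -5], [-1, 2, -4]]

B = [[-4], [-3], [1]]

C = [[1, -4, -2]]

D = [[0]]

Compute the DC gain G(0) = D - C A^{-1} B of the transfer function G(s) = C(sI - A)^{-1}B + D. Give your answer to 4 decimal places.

G(0) = C(-A)^{-1}B + D = -C A^{-1} B + D.
det A = -6, so A^{-1} = (1/-6)·adj(A) = [[1/3, -4/3, 4/3], [7/6, -8/3, 13/6], [1/2, -1, 1/2]]
A^{-1} B = [4, 11/2, 3/2]^T
C A^{-1} B = -21
G(0) = D - C A^{-1} B = 0 - (-21) = 21

21.0000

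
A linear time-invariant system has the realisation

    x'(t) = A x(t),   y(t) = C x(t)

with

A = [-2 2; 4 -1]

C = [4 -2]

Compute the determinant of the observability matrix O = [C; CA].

CA = [[-16, 10]]
Observability matrix O = [C; CA] = [[4, -2], [-16, 10]]
det(O) = 4·10 - (-2)·(-16) = 40 - 32 = 8
Since det(O) ≠ 0, rank(O) = 2 and the system is completely observable.

8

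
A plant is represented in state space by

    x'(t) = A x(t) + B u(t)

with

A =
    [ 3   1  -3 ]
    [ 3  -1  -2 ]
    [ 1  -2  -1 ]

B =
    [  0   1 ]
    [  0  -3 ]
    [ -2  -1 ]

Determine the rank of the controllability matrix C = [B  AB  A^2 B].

3

AB = [[6, 3], [4, 8], [2, 8]]
A^2B = [[16, -7], [10, -15], [-4, -21]]
Controllability matrix C = [B  AB  A^2B] = [[0, 1, 6, 3, 16, -7], [0, -3, 4, 8, 10, -15], [-2, -1, 2, 8, -4, -21]]
Take the 3×3 submatrix of C formed by columns 1, 2, 3: [[0, 1, 6], [0, -3, 4], [-2, -1, 2]]. Its determinant is 0·((-3)·2 - 4·(-1)) - 1·(0·2 - 4·(-2)) + 6·(0·(-1) - (-3)·(-2)) = 0·(-2) - 1·8 + 6·(-6) = -44 ≠ 0.
So rank(C) ≥ 3; since C has 3 rows, rank(C) = 3.
rank(C) = 3 = n, so the pair (A, B) is completely controllable.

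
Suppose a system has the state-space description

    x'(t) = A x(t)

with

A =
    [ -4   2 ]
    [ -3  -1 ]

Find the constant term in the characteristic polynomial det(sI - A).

10

For a 2×2 matrix, det(sI - A) = s^2 - (tr A)s + det A.
tr A = -5, det A = 10.
So p(s) = s^2 + 5s + 10.
The constant term is 10.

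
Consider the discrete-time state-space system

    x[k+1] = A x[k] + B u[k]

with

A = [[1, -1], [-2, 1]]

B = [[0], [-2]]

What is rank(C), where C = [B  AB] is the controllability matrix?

AB = [[2], [-2]]
Controllability matrix C = [B  AB] = [[0, 2], [-2, -2]]
det(C) = 0·(-2) - 2·(-2) = 0 - (-4) = 4 ≠ 0, so rank(C) = 2.
rank(C) = 2 = n, so the pair (A, B) is completely controllable.

2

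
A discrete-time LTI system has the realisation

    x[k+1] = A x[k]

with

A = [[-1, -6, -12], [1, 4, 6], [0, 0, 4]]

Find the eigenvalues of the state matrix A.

det(zI - A) = z^3 - (tr A)z^2 + (M11 + M22 + M33)z - det A, where Mii is the 2×2 principal minor of A obtained by deleting row i and column i.
tr A = (-1) + 4 + 4 = 7; M11 = 4·4 - 6·0 = 16 - 0 = 16; M22 = (-1)·4 - (-12)·0 = -4 - 0 = -4; M33 = (-1)·4 - (-6)·1 = -4 - (-6) = 2; sum of minors = 14.
det A = (-1)·(4·4 - 6·0) - (-6)·(1·4 - 6·0) + (-12)·(1·0 - 4·0) = (-1)·16 - (-6)·4 + (-12)·0 = 8.
So p(z) = det(zI - A) = z^3 - 7z^2 + 14z - 8.
Rational-root test: any integer root divides -8. Testing small divisors, z = 1 works: p(1) = 1 + (-7) + 14 + (-8) = 0, so (z - 1) is a factor.
Dividing, p(z) = (z - 1)(z^2 - 6z + 8).
Factor z^2 - 6z + 8: two numbers with sum 6 and product 8 are 4 and 2, so z^2 - 6z + 8 = (z - 4)(z - 2).
Hence p(z) = (z - 4) (z - 2) (z - 1), with roots 1, 2, 4.

1, 2, 4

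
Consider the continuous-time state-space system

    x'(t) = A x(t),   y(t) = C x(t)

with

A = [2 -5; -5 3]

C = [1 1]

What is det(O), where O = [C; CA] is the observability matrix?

CA = [[-3, -2]]
Observability matrix O = [C; CA] = [[1, 1], [-3, -2]]
det(O) = 1·(-2) - 1·(-3) = -2 - (-3) = 1
Since det(O) ≠ 0, rank(O) = 2 and the system is completely observable.

1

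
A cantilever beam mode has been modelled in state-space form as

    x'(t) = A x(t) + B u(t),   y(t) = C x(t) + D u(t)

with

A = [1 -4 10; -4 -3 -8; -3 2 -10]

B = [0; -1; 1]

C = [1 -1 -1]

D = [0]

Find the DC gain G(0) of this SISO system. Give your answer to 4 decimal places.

G(0) = C(-A)^{-1}B + D = -C A^{-1} B + D.
det A = -60, so A^{-1} = (1/-60)·adj(A) = [[-23/30, 1/3, -31/30], [4/15, -1/3, 8/15], [17/60, -1/6, 19/60]]
A^{-1} B = [-41/30, 13/15, 29/60]^T
C A^{-1} B = -163/60
G(0) = D - C A^{-1} B = 0 - (-163/60) = 163/60 ≈ 2.7167

2.7167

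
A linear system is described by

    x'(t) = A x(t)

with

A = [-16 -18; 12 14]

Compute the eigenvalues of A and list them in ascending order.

-4, 2

det(sI - A) = s^2 - (tr A)s + det A, with tr A = (-16) + 14 = -2 and det A = (-16)·14 - (-18)·12 = -224 - (-216) = -8.
So p(s) = det(sI - A) = s^2 + 2s - 8.
Factor s^2 + 2s - 8: two numbers with sum -2 and product -8 are 2 and -4, so s^2 + 2s - 8 = (s - 2)(s + 4).
Hence p(s) = (s - 2) (s + 4), with roots -4, 2.
At least one eigenvalue has non-negative real part, so the system is not asymptotically stable.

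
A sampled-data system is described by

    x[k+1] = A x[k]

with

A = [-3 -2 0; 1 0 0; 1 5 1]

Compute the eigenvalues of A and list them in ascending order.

det(zI - A) = z^3 - (tr A)z^2 + (M11 + M22 + M33)z - det A, where Mii is the 2×2 principal minor of A obtained by deleting row i and column i.
tr A = (-3) + 0 + 1 = -2; M11 = 0·1 - 0·5 = 0 - 0 = 0; M22 = (-3)·1 - 0·1 = -3 - 0 = -3; M33 = (-3)·0 - (-2)·1 = 0 - (-2) = 2; sum of minors = -1.
det A = (-3)·(0·1 - 0·5) - (-2)·(1·1 - 0·1) + 0·(1·5 - 0·1) = (-3)·0 - (-2)·1 + 0·5 = 2.
So p(z) = det(zI - A) = z^3 + 2z^2 - z - 2.
Rational-root test: any integer root divides -2. Testing small divisors, z = -1 works: p(-1) = -1 + 2 + 1 + (-2) = 0, so (z + 1) is a factor.
Dividing, p(z) = (z + 1)(z^2 + z - 2).
Factor z^2 + z - 2: two numbers with sum -1 and product -2 are 1 and -2, so z^2 + z - 2 = (z - 1)(z + 2).
Hence p(z) = (z - 1) (z + 1) (z + 2), with roots -2, -1, 1.

-2, -1, 1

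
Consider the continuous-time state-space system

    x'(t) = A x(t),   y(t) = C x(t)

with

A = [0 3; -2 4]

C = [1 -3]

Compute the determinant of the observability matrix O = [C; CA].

9

CA = [[6, -9]]
Observability matrix O = [C; CA] = [[1, -3], [6, -9]]
det(O) = 1·(-9) - (-3)·6 = -9 - (-18) = 9
Since det(O) ≠ 0, rank(O) = 2 and the system is completely observable.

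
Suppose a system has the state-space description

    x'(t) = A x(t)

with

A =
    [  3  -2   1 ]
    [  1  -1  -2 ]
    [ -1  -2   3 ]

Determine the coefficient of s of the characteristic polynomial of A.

Expand det(sI - A) for the 3×3 matrix.
p(s) = s^3 - 5s^2 + 2s + 22.
(Check: constant term = det(-A) = (-1)^3 det A = 22; coefficient of s^2 = -tr A = -5.)
The coefficient of s is 2.

2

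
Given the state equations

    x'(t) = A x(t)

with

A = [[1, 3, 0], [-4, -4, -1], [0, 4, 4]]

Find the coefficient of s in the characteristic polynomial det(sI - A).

Expand det(sI - A) for the 3×3 matrix.
p(s) = s^3 - s^2 - 36.
(Check: constant term = det(-A) = (-1)^3 det A = -36; coefficient of s^2 = -tr A = -1.)
The coefficient of s is 0.

0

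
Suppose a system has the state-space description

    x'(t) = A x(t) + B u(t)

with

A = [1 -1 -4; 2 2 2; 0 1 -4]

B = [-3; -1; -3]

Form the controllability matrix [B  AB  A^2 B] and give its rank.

3

AB = [[10], [-14], [11]]
A^2B = [[-20], [14], [-58]]
Controllability matrix C = [B  AB  A^2B] = [[-3, 10, -20], [-1, -14, 14], [-3, 11, -58]]
det(C) = (-3)·((-14)·(-58) - 14·11) - 10·((-1)·(-58) - 14·(-3)) + (-20)·((-1)·11 - (-14)·(-3)) = (-3)·658 - 10·100 + (-20)·(-53) = -1914 ≠ 0, so rank(C) = 3.
rank(C) = 3 = n, so the pair (A, B) is completely controllable.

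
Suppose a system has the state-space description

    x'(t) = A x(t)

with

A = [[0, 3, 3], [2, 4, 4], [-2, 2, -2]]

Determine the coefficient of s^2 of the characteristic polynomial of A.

-2

Expand det(sI - A) for the 3×3 matrix.
p(s) = s^3 - 2s^2 - 16s - 24.
(Check: constant term = det(-A) = (-1)^3 det A = -24; coefficient of s^2 = -tr A = -2.)
The coefficient of s^2 is -2.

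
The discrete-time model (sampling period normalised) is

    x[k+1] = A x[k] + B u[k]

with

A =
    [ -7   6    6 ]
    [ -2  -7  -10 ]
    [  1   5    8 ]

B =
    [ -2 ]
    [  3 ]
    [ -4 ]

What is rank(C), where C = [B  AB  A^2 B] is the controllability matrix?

2

AB = [[8], [23], [-19]]
A^2B = [[-32], [13], [-29]]
Controllability matrix C = [B  AB  A^2B] = [[-2, 8, -32], [3, 23, 13], [-4, -19, -29]]
The rows r1, r2, r3 of C are linearly dependent: -r1 + 2·r2 + 2·r3 = 0 (check each entry), so rank(C) ≤ 2.
The 2×2 minor from rows 1, 2, columns 1, 2 is (-2)·23 - 8·3 = -46 - 24 = -70 ≠ 0, so rank(C) = 2.
rank(C) = 2 < n = 3, so the pair (A, B) is not completely controllable.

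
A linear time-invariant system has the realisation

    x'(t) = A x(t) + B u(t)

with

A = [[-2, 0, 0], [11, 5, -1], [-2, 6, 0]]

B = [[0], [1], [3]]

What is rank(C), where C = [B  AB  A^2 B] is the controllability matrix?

1

AB = [[0], [2], [6]]
A^2B = [[0], [4], [12]]
Controllability matrix C = [B  AB  A^2B] = [[0, 0, 0], [1, 2, 4], [3, 6, 12]]
Every column of C is a scalar multiple of column 1 = [0, 1, 3] (multipliers 1, 2, 4), so the columns span a one-dimensional space.
C ≠ 0, hence rank(C) = 1.
rank(C) = 1 < n = 3, so the pair (A, B) is not completely controllable.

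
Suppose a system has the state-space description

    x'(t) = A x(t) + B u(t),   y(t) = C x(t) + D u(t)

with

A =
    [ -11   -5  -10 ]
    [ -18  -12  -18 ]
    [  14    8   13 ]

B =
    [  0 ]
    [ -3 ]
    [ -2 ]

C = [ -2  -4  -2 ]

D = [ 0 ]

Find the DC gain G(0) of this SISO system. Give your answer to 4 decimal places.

G(0) = C(-A)^{-1}B + D = -C A^{-1} B + D.
det A = -18, so A^{-1} = (1/-18)·adj(A) = [[2/3, 5/6, 5/3], [1, 1/6, 1], [-4/3, -1, -7/3]]
A^{-1} B = [-35/6, -5/2, 23/3]^T
C A^{-1} B = 19/3
G(0) = D - C A^{-1} B = 0 - (19/3) = -19/3 ≈ -6.3333

-6.3333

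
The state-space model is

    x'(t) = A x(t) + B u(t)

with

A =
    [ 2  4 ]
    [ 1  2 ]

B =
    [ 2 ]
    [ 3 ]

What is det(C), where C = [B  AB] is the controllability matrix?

-32

AB = [[16], [8]]
Controllability matrix C = [B  AB] = [[2, 16], [3, 8]]
det(C) = 2·8 - 16·3 = 16 - 48 = -32
Since det(C) ≠ 0, rank(C) = 2 and the system is completely controllable.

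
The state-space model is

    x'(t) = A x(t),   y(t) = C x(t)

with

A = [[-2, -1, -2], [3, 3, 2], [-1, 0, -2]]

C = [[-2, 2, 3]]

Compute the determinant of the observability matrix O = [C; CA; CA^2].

325

CA = [[7, 8, 2]]
CA^2 = [[8, 17, -2]]
Observability matrix O = [C; CA; CA^2] = [[-2, 2, 3], [7, 8, 2], [8, 17, -2]]
Expanding along the first row, det(O) = (-2)·(8·(-2) - 2·17) - 2·(7·(-2) - 2·8) + 3·(7·17 - 8·8) = (-2)·(-50) - 2·(-30) + 3·55 = 325
Since det(O) ≠ 0, rank(O) = 3 and the system is completely observable.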